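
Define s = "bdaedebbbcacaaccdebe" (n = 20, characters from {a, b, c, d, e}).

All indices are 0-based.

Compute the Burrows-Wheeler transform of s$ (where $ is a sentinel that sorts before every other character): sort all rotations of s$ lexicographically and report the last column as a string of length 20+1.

eccadebb$eabacbecbdda

rank  rotation               last
    0  $bdaedebbbcacaaccdebe  e
    1  aaccdebe$bdaedebbbcac  c
    2  acaaccdebe$bdaedebbbc  c
    3  accdebe$bdaedebbbcaca  a
    4  aedebbbcacaaccdebe$bd  d
    5  bbbcacaaccdebe$bdaede  e
    6  bbcacaaccdebe$bdaedeb  b
    7  bcacaaccdebe$bdaedebb  b
    8  bdaedebbbcacaaccdebe$  $
    9  be$bdaedebbbcacaaccde  e
   10  caaccdebe$bdaedebbbca  a
   11  cacaaccdebe$bdaedebbb  b
   12  ccdebe$bdaedebbbcacaa  a
   13  cdebe$bdaedebbbcacaac  c
   14  daedebbbcacaaccdebe$b  b
   15  debbbcacaaccdebe$bdae  e
   16  debe$bdaedebbbcacaacc  c
   17  e$bdaedebbbcacaaccdeb  b
   18  ebbbcacaaccdebe$bdaed  d
   19  ebe$bdaedebbbcacaaccd  d
   20  edebbbcacaaccdebe$bda  a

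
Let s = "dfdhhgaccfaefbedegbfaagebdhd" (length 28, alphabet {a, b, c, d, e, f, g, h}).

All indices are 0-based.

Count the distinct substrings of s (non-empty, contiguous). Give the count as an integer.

384

rank→(start, suffix):
  0 → (20, 'aagebdhd')
  1 → (6, 'accfaefbedegbfaagebdhd')
  2 → (10, 'aefbedegbfaagebdhd')
  3 → (21, 'agebdhd')
  4 → (24, 'bdhd')
  5 → (13, 'bedegbfaagebdhd')
  6 → (18, 'bfaagebdhd')
  7 → (7, 'ccfaefbedegbfaagebdhd')
  8 → (8, 'cfaefbedegbfaagebdhd')
  9 → (27, 'd')
  10 → (15, 'degbfaagebdhd')
  11 → (0, 'dfdhhgaccfaefbedegbfaagebdhd')
  12 → (25, 'dhd')
  13 → (2, 'dhhgaccfaefbedegbfaagebdhd')
  14 → (23, 'ebdhd')
  15 → (14, 'edegbfaagebdhd')
  16 → (11, 'efbedegbfaagebdhd')
  17 → (16, 'egbfaagebdhd')
  18 → (19, 'faagebdhd')
  19 → (9, 'faefbedegbfaagebdhd')
  20 → (12, 'fbedegbfaagebdhd')
  21 → (1, 'fdhhgaccfaefbedegbfaagebdhd')
  22 → (5, 'gaccfaefbedegbfaagebdhd')
  23 → (17, 'gbfaagebdhd')
  24 → (22, 'gebdhd')
  25 → (26, 'hd')
  26 → (4, 'hgaccfaefbedegbfaagebdhd')
  27 → (3, 'hhgaccfaefbedegbfaagebdhd')

SA = [20, 6, 10, 21, 24, 13, 18, 7, 8, 27, 15, 0, 25, 2, 23, 14, 11, 16, 19, 9, 12, 1, 5, 17, 22, 26, 4, 3]
rank  pair      lcp
   1  s[20:],s[6:]  1  'a'
   2  s[6:],s[10:]  1  'a'
   3  s[10:],s[21:]  1  'a'
   4  s[21:],s[24:]  0  ''
   5  s[24:],s[13:]  1  'b'
   6  s[13:],s[18:]  1  'b'
   7  s[18:],s[7:]  0  ''
   8  s[7:],s[8:]  1  'c'
   9  s[8:],s[27:]  0  ''
  10  s[27:],s[15:]  1  'd'
  11  s[15:],s[0:]  1  'd'
  12  s[0:],s[25:]  1  'd'
  13  s[25:],s[2:]  2  'dh'
  14  s[2:],s[23:]  0  ''
  15  s[23:],s[14:]  1  'e'
  16  s[14:],s[11:]  1  'e'
  17  s[11:],s[16:]  1  'e'
  18  s[16:],s[19:]  0  ''
  19  s[19:],s[9:]  2  'fa'
  20  s[9:],s[12:]  1  'f'
  21  s[12:],s[1:]  1  'f'
  22  s[1:],s[5:]  0  ''
  23  s[5:],s[17:]  1  'g'
  24  s[17:],s[22:]  1  'g'
  25  s[22:],s[26:]  0  ''
  26  s[26:],s[4:]  1  'h'
  27  s[4:],s[3:]  1  'h'

n(n+1)/2 = 28·29/2 = 406
Σ LCP = 0 + 1 + 1 + 1 + 0 + 1 + 1 + 0 + 1 + 0 + 1 + 1 + 1 + 2 + 0 + 1 + 1 + 1 + 0 + 2 + 1 + 1 + 0 + 1 + 1 + 0 + 1 + 1 = 22
distinct = 406 − 22 = 384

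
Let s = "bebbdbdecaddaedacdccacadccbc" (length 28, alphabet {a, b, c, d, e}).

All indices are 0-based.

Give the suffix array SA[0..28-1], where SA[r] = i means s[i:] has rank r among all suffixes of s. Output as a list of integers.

[20, 15, 22, 9, 12, 2, 26, 3, 5, 0, 27, 19, 21, 8, 25, 18, 24, 16, 14, 11, 4, 17, 23, 10, 6, 1, 7, 13]

sorted suffixes:
  #0 SA[0]=20  'acadccbc'
  #1 SA[1]=15  'acdccacadccbc'
  #2 SA[2]=22  'adccbc'
  #3 SA[3]=9  'addaedacdccacadccbc'
  #4 SA[4]=12  'aedacdccacadccbc'
  #5 SA[5]=2  'bbdbdecaddaedacdccacadccbc'
  #6 SA[6]=26  'bc'
  #7 SA[7]=3  'bdbdecaddaedacdccacadccbc'
  #8 SA[8]=5  'bdecaddaedacdccacadccbc'
  #9 SA[9]=0  'bebbdbdecaddaedacdccacadccbc'
  #10 SA[10]=27  'c'
  #11 SA[11]=19  'cacadccbc'
  #12 SA[12]=21  'cadccbc'
  #13 SA[13]=8  'caddaedacdccacadccbc'
  #14 SA[14]=25  'cbc'
  #15 SA[15]=18  'ccacadccbc'
  #16 SA[16]=24  'ccbc'
  #17 SA[17]=16  'cdccacadccbc'
  #18 SA[18]=14  'dacdccacadccbc'
  #19 SA[19]=11  'daedacdccacadccbc'
  #20 SA[20]=4  'dbdecaddaedacdccacadccbc'
  #21 SA[21]=17  'dccacadccbc'
  #22 SA[22]=23  'dccbc'
  #23 SA[23]=10  'ddaedacdccacadccbc'
  #24 SA[24]=6  'decaddaedacdccacadccbc'
  #25 SA[25]=1  'ebbdbdecaddaedacdccacadccbc'
  #26 SA[26]=7  'ecaddaedacdccacadccbc'
  #27 SA[27]=13  'edacdccacadccbc'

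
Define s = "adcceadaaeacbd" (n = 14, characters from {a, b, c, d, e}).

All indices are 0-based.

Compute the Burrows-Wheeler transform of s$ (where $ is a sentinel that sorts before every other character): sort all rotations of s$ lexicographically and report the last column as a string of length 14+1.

rank  rotation         last
    0  $adcceadaaeacbd  d
    1  aaeacbd$adccead  d
    2  acbd$adcceadaae  e
    3  adaaeacbd$adcce  e
    4  adcceadaaeacbd$  $
    5  aeacbd$adcceada  a
    6  bd$adcceadaaeac  c
    7  cbd$adcceadaaea  a
    8  cceadaaeacbd$ad  d
    9  ceadaaeacbd$adc  c
   10  d$adcceadaaeacb  b
   11  daaeacbd$adccea  a
   12  dcceadaaeacbd$a  a
   13  eacbd$adcceadaa  a
   14  eadaaeacbd$adcc  c

ddee$acadcbaaac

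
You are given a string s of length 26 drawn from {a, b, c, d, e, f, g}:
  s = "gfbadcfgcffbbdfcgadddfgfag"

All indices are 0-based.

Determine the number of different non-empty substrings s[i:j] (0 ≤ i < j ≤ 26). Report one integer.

324

rank | idx | suffix
   0 |   3 | adcfgcffbbdfcgadddfgfag
   1 |  17 | adddfgfag
   2 |  24 | ag
   3 |   2 | badcfgcffbbdfcgadddfgfag
   4 |  11 | bbdfcgadddfgfag
   5 |  12 | bdfcgadddfgfag
   6 |   8 | cffbbdfcgadddfgfag
   7 |   5 | cfgcffbbdfcgadddfgfag
   8 |  15 | cgadddfgfag
   9 |   4 | dcfgcffbbdfcgadddfgfag
  10 |  18 | dddfgfag
  11 |  19 | ddfgfag
  12 |  13 | dfcgadddfgfag
  13 |  20 | dfgfag
  14 |  23 | fag
  15 |   1 | fbadcfgcffbbdfcgadddfgfag
  16 |  10 | fbbdfcgadddfgfag
  17 |  14 | fcgadddfgfag
  18 |   9 | ffbbdfcgadddfgfag
  19 |   6 | fgcffbbdfcgadddfgfag
  20 |  21 | fgfag
  21 |  25 | g
  22 |  16 | gadddfgfag
  23 |   7 | gcffbbdfcgadddfgfag
  24 |  22 | gfag
  25 |   0 | gfbadcfgcffbbdfcgadddfgfag

SA = [3, 17, 24, 2, 11, 12, 8, 5, 15, 4, 18, 19, 13, 20, 23, 1, 10, 14, 9, 6, 21, 25, 16, 7, 22, 0]
[i] adj suffixes → lcp
  [1] 3/17 → 2 ('ad')
  [2] 17/24 → 1 ('a')
  [3] 24/2 → 0 ('')
  [4] 2/11 → 1 ('b')
  [5] 11/12 → 1 ('b')
  [6] 12/8 → 0 ('')
  [7] 8/5 → 2 ('cf')
  [8] 5/15 → 1 ('c')
  [9] 15/4 → 0 ('')
  [10] 4/18 → 1 ('d')
  [11] 18/19 → 2 ('dd')
  [12] 19/13 → 1 ('d')
  [13] 13/20 → 2 ('df')
  [14] 20/23 → 0 ('')
  [15] 23/1 → 1 ('f')
  [16] 1/10 → 2 ('fb')
  [17] 10/14 → 1 ('f')
  [18] 14/9 → 1 ('f')
  [19] 9/6 → 1 ('f')
  [20] 6/21 → 2 ('fg')
  [21] 21/25 → 0 ('')
  [22] 25/16 → 1 ('g')
  [23] 16/7 → 1 ('g')
  [24] 7/22 → 1 ('g')
  [25] 22/0 → 2 ('gf')

n(n+1)/2 = 26·27/2 = 351
Σ LCP = 0 + 2 + 1 + 0 + 1 + 1 + 0 + 2 + 1 + 0 + 1 + 2 + 1 + 2 + 0 + 1 + 2 + 1 + 1 + 1 + 2 + 0 + 1 + 1 + 1 + 2 = 27
distinct = 351 − 27 = 324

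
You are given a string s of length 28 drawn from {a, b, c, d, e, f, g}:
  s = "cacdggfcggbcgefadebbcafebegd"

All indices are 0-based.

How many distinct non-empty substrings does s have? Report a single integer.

380

rank | idx | suffix
   0 |   1 | acdggfcggbcgefadebbcafebegd
   1 |  15 | adebbcafebegd
   2 |  21 | afebegd
   3 |  18 | bbcafebegd
   4 |  19 | bcafebegd
   5 |  10 | bcgefadebbcafebegd
   6 |  24 | begd
   7 |   0 | cacdggfcggbcgefadebbcafebegd
   8 |  20 | cafebegd
   9 |   2 | cdggfcggbcgefadebbcafebegd
  10 |  11 | cgefadebbcafebegd
  11 |   7 | cggbcgefadebbcafebegd
  12 |  27 | d
  13 |  16 | debbcafebegd
  14 |   3 | dggfcggbcgefadebbcafebegd
  15 |  17 | ebbcafebegd
  16 |  23 | ebegd
  17 |  13 | efadebbcafebegd
  18 |  25 | egd
  19 |  14 | fadebbcafebegd
  20 |   6 | fcggbcgefadebbcafebegd
  21 |  22 | febegd
  22 |   9 | gbcgefadebbcafebegd
  23 |  26 | gd
  24 |  12 | gefadebbcafebegd
  25 |   5 | gfcggbcgefadebbcafebegd
  26 |   8 | ggbcgefadebbcafebegd
  27 |   4 | ggfcggbcgefadebbcafebegd

SA = [1, 15, 21, 18, 19, 10, 24, 0, 20, 2, 11, 7, 27, 16, 3, 17, 23, 13, 25, 14, 6, 22, 9, 26, 12, 5, 8, 4]
i: (SA[i-1],SA[i]) lcp shared
  1: (1,15) 1 'a'
  2: (15,21) 1 'a'
  3: (21,18) 0 ''
  4: (18,19) 1 'b'
  5: (19,10) 2 'bc'
  6: (10,24) 1 'b'
  7: (24,0) 0 ''
  8: (0,20) 2 'ca'
  9: (20,2) 1 'c'
  10: (2,11) 1 'c'
  11: (11,7) 2 'cg'
  12: (7,27) 0 ''
  13: (27,16) 1 'd'
  14: (16,3) 1 'd'
  15: (3,17) 0 ''
  16: (17,23) 2 'eb'
  17: (23,13) 1 'e'
  18: (13,25) 1 'e'
  19: (25,14) 0 ''
  20: (14,6) 1 'f'
  21: (6,22) 1 'f'
  22: (22,9) 0 ''
  23: (9,26) 1 'g'
  24: (26,12) 1 'g'
  25: (12,5) 1 'g'
  26: (5,8) 1 'g'
  27: (8,4) 2 'gg'

n(n+1)/2 = 28·29/2 = 406
Σ LCP = 0 + 1 + 1 + 0 + 1 + 2 + 1 + 0 + 2 + 1 + 1 + 2 + 0 + 1 + 1 + 0 + 2 + 1 + 1 + 0 + 1 + 1 + 0 + 1 + 1 + 1 + 1 + 2 = 26
distinct = 406 − 26 = 380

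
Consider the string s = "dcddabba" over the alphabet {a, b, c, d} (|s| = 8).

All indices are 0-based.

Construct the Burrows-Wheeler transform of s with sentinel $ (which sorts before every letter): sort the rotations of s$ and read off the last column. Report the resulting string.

rank  rotation   last
    0  $dcddabba  a
    1  a$dcddabb  b
    2  abba$dcdd  d
    3  ba$dcddab  b
    4  bba$dcdda  a
    5  cddabba$d  d
    6  dabba$dcd  d
    7  dcddabba$  $
    8  ddabba$dc  c

abdbadd$c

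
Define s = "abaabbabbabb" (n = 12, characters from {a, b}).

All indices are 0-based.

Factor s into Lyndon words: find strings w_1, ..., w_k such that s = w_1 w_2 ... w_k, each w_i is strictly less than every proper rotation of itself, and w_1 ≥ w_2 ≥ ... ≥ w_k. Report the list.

emit factor 1: 'ab' (i=0, period=2)
emit factor 2: 'aabbabbabb' (i=2, period=10)

["ab", "aabbabbabb"]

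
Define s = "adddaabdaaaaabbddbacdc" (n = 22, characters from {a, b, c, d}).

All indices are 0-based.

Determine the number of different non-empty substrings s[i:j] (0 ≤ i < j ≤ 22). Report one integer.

221

rank | idx | suffix
   0 |   8 | aaaaabbddbacdc
   1 |   9 | aaaabbddbacdc
   2 |  10 | aaabbddbacdc
   3 |  11 | aabbddbacdc
   4 |   4 | aabdaaaaabbddbacdc
   5 |  12 | abbddbacdc
   6 |   5 | abdaaaaabbddbacdc
   7 |  18 | acdc
   8 |   0 | adddaabdaaaaabbddbacdc
   9 |  17 | bacdc
  10 |  13 | bbddbacdc
  11 |   6 | bdaaaaabbddbacdc
  12 |  14 | bddbacdc
  13 |  21 | c
  14 |  19 | cdc
  15 |   7 | daaaaabbddbacdc
  16 |   3 | daabdaaaaabbddbacdc
  17 |  16 | dbacdc
  18 |  20 | dc
  19 |   2 | ddaabdaaaaabbddbacdc
  20 |  15 | ddbacdc
  21 |   1 | dddaabdaaaaabbddbacdc

SA = [8, 9, 10, 11, 4, 12, 5, 18, 0, 17, 13, 6, 14, 21, 19, 7, 3, 16, 20, 2, 15, 1]
i: (SA[i-1],SA[i]) lcp shared
  1: (8,9) 4 'aaaa'
  2: (9,10) 3 'aaa'
  3: (10,11) 2 'aa'
  4: (11,4) 3 'aab'
  5: (4,12) 1 'a'
  6: (12,5) 2 'ab'
  7: (5,18) 1 'a'
  8: (18,0) 1 'a'
  9: (0,17) 0 ''
  10: (17,13) 1 'b'
  11: (13,6) 1 'b'
  12: (6,14) 2 'bd'
  13: (14,21) 0 ''
  14: (21,19) 1 'c'
  15: (19,7) 0 ''
  16: (7,3) 3 'daa'
  17: (3,16) 1 'd'
  18: (16,20) 1 'd'
  19: (20,2) 1 'd'
  20: (2,15) 2 'dd'
  21: (15,1) 2 'dd'

n(n+1)/2 = 22·23/2 = 253
Σ LCP = 0 + 4 + 3 + 2 + 3 + 1 + 2 + 1 + 1 + 0 + 1 + 1 + 2 + 0 + 1 + 0 + 3 + 1 + 1 + 1 + 2 + 2 = 32
distinct = 253 − 32 = 221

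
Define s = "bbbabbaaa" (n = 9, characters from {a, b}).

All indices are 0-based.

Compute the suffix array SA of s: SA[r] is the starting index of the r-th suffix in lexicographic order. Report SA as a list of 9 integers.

rank→(start, suffix):
  0 → (8, 'a')
  1 → (7, 'aa')
  2 → (6, 'aaa')
  3 → (3, 'abbaaa')
  4 → (5, 'baaa')
  5 → (2, 'babbaaa')
  6 → (4, 'bbaaa')
  7 → (1, 'bbabbaaa')
  8 → (0, 'bbbabbaaa')

[8, 7, 6, 3, 5, 2, 4, 1, 0]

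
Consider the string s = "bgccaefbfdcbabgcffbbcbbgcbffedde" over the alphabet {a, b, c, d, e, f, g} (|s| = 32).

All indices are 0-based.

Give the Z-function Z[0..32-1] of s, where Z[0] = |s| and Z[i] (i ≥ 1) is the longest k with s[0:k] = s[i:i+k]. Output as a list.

Z[0]=32
i=1: i≥r, start 0; Z[1]=0
i=2: i≥r, start 0; Z[2]=0
i=3: i≥r, start 0; Z[3]=0
i=4: i≥r, start 0; Z[4]=0
i=5: i≥r, start 0; Z[5]=0
i=6: i≥r, start 0; Z[6]=0
i=7: i≥r, start 0; Z[7]=1 scan→box=[7,8)
i=8: i≥r, start 0; Z[8]=0
i=9: i≥r, start 0; Z[9]=0
i=10: i≥r, start 0; Z[10]=0
i=11: i≥r, start 0; Z[11]=1 scan→box=[11,12)
i=12: i≥r, start 0; Z[12]=0
i=13: i≥r, start 0; Z[13]=3 scan→box=[13,16)
i=14: min(r-i=2, Z[1]=0)=0; Z[14]=0
i=15: min(r-i=1, Z[2]=0)=0; Z[15]=0
i=16: i≥r, start 0; Z[16]=0
i=17: i≥r, start 0; Z[17]=0
i=18: i≥r, start 0; Z[18]=1 scan→box=[18,19)
i=19: i≥r, start 0; Z[19]=1 scan→box=[19,20)
i=20: i≥r, start 0; Z[20]=0
i=21: i≥r, start 0; Z[21]=1 scan→box=[21,22)
i=22: i≥r, start 0; Z[22]=3 scan→box=[22,25)
i=23: min(r-i=2, Z[1]=0)=0; Z[23]=0
i=24: min(r-i=1, Z[2]=0)=0; Z[24]=0
i=25: i≥r, start 0; Z[25]=1 scan→box=[25,26)
i=26: i≥r, start 0; Z[26]=0
i=27: i≥r, start 0; Z[27]=0
i=28: i≥r, start 0; Z[28]=0
i=29: i≥r, start 0; Z[29]=0
i=30: i≥r, start 0; Z[30]=0
i=31: i≥r, start 0; Z[31]=0

[32, 0, 0, 0, 0, 0, 0, 1, 0, 0, 0, 1, 0, 3, 0, 0, 0, 0, 1, 1, 0, 1, 3, 0, 0, 1, 0, 0, 0, 0, 0, 0]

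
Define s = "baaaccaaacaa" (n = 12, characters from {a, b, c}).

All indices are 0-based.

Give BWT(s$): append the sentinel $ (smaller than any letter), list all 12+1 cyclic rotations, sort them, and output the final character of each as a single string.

rank  rotation       last
    0  $baaaccaaacaa  a
    1  a$baaaccaaaca  a
    2  aa$baaaccaaac  c
    3  aaacaa$baaacc  c
    4  aaaccaaacaa$b  b
    5  aacaa$baaacca  a
    6  aaccaaacaa$ba  a
    7  acaa$baaaccaa  a
    8  accaaacaa$baa  a
    9  baaaccaaacaa$  $
   10  caa$baaaccaaa  a
   11  caaacaa$baaac  c
   12  ccaaacaa$baaa  a

aaccbaaaa$aca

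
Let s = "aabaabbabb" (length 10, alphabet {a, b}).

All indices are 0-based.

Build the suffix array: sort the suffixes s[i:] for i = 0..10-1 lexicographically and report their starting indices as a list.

rank→(start, suffix):
  0 → (0, 'aabaabbabb')
  1 → (3, 'aabbabb')
  2 → (1, 'abaabbabb')
  3 → (7, 'abb')
  4 → (4, 'abbabb')
  5 → (9, 'b')
  6 → (2, 'baabbabb')
  7 → (6, 'babb')
  8 → (8, 'bb')
  9 → (5, 'bbabb')

[0, 3, 1, 7, 4, 9, 2, 6, 8, 5]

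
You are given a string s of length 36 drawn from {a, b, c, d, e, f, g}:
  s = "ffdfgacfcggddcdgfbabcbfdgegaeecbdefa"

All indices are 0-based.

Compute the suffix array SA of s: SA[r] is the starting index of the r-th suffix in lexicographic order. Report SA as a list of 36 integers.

[35, 18, 5, 27, 17, 19, 31, 21, 30, 20, 13, 6, 8, 12, 11, 32, 2, 23, 14, 29, 28, 33, 25, 34, 16, 7, 1, 22, 0, 3, 4, 26, 10, 24, 15, 9]

rank | idx | suffix
   0 |  35 | a
   1 |  18 | abcbfdgegaeecbdefa
   2 |   5 | acfcggddcdgfbabcbfdgegaeecbdefa
   3 |  27 | aeecbdefa
   4 |  17 | babcbfdgegaeecbdefa
   5 |  19 | bcbfdgegaeecbdefa
   6 |  31 | bdefa
   7 |  21 | bfdgegaeecbdefa
   8 |  30 | cbdefa
   9 |  20 | cbfdgegaeecbdefa
  10 |  13 | cdgfbabcbfdgegaeecbdefa
  11 |   6 | cfcggddcdgfbabcbfdgegaeecbdefa
  12 |   8 | cggddcdgfbabcbfdgegaeecbdefa
  13 |  12 | dcdgfbabcbfdgegaeecbdefa
  14 |  11 | ddcdgfbabcbfdgegaeecbdefa
  15 |  32 | defa
  16 |   2 | dfgacfcggddcdgfbabcbfdgegaeecbdefa
  17 |  23 | dgegaeecbdefa
  18 |  14 | dgfbabcbfdgegaeecbdefa
  19 |  29 | ecbdefa
  20 |  28 | eecbdefa
  21 |  33 | efa
  22 |  25 | egaeecbdefa
  23 |  34 | fa
  24 |  16 | fbabcbfdgegaeecbdefa
  25 |   7 | fcggddcdgfbabcbfdgegaeecbdefa
  26 |   1 | fdfgacfcggddcdgfbabcbfdgegaeecbdefa
  27 |  22 | fdgegaeecbdefa
  28 |   0 | ffdfgacfcggddcdgfbabcbfdgegaeecbdefa
  29 |   3 | fgacfcggddcdgfbabcbfdgegaeecbdefa
  30 |   4 | gacfcggddcdgfbabcbfdgegaeecbdefa
  31 |  26 | gaeecbdefa
  32 |  10 | gddcdgfbabcbfdgegaeecbdefa
  33 |  24 | gegaeecbdefa
  34 |  15 | gfbabcbfdgegaeecbdefa
  35 |   9 | ggddcdgfbabcbfdgegaeecbdefa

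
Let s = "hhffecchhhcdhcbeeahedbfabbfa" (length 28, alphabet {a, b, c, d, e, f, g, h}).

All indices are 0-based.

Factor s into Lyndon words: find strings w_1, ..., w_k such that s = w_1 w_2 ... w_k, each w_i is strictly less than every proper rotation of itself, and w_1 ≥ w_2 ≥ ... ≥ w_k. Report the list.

emit factor 1: 'h' (i=0, period=1)
emit factor 2: 'h' (i=1, period=1)
emit factor 3: 'f' (i=2, period=1)
emit factor 4: 'f' (i=3, period=1)
emit factor 5: 'e' (i=4, period=1)
emit factor 6: 'cchhhcdh' (i=5, period=8)
emit factor 7: 'c' (i=13, period=1)
emit factor 8: 'bee' (i=14, period=3)
emit factor 9: 'ahedbf' (i=17, period=6)
emit factor 10: 'abbf' (i=23, period=4)
emit factor 11: 'a' (i=27, period=1)

["h", "h", "f", "f", "e", "cchhhcdh", "c", "bee", "ahedbf", "abbf", "a"]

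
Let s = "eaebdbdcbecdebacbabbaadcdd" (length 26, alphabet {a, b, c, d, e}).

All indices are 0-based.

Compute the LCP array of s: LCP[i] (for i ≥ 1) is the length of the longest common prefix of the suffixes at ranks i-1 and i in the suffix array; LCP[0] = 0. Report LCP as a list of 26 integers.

[0, 1, 1, 1, 1, 0, 2, 2, 1, 1, 2, 1, 0, 2, 1, 2, 0, 1, 1, 2, 1, 1, 0, 1, 2, 1]

rank→(start, suffix):
  0 → (20, 'aadcdd')
  1 → (17, 'abbaadcdd')
  2 → (14, 'acbabbaadcdd')
  3 → (21, 'adcdd')
  4 → (1, 'aebdbdcbecdebacbabbaadcdd')
  5 → (19, 'baadcdd')
  6 → (16, 'babbaadcdd')
  7 → (13, 'bacbabbaadcdd')
  8 → (18, 'bbaadcdd')
  9 → (3, 'bdbdcbecdebacbabbaadcdd')
  10 → (5, 'bdcbecdebacbabbaadcdd')
  11 → (8, 'becdebacbabbaadcdd')
  12 → (15, 'cbabbaadcdd')
  13 → (7, 'cbecdebacbabbaadcdd')
  14 → (23, 'cdd')
  15 → (10, 'cdebacbabbaadcdd')
  16 → (25, 'd')
  17 → (4, 'dbdcbecdebacbabbaadcdd')
  18 → (6, 'dcbecdebacbabbaadcdd')
  19 → (22, 'dcdd')
  20 → (24, 'dd')
  21 → (11, 'debacbabbaadcdd')
  22 → (0, 'eaebdbdcbecdebacbabbaadcdd')
  23 → (12, 'ebacbabbaadcdd')
  24 → (2, 'ebdbdcbecdebacbabbaadcdd')
  25 → (9, 'ecdebacbabbaadcdd')

SA = [20, 17, 14, 21, 1, 19, 16, 13, 18, 3, 5, 8, 15, 7, 23, 10, 25, 4, 6, 22, 24, 11, 0, 12, 2, 9]
i: (SA[i-1],SA[i]) lcp shared
  1: (20,17) 1 'a'
  2: (17,14) 1 'a'
  3: (14,21) 1 'a'
  4: (21,1) 1 'a'
  5: (1,19) 0 ''
  6: (19,16) 2 'ba'
  7: (16,13) 2 'ba'
  8: (13,18) 1 'b'
  9: (18,3) 1 'b'
  10: (3,5) 2 'bd'
  11: (5,8) 1 'b'
  12: (8,15) 0 ''
  13: (15,7) 2 'cb'
  14: (7,23) 1 'c'
  15: (23,10) 2 'cd'
  16: (10,25) 0 ''
  17: (25,4) 1 'd'
  18: (4,6) 1 'd'
  19: (6,22) 2 'dc'
  20: (22,24) 1 'd'
  21: (24,11) 1 'd'
  22: (11,0) 0 ''
  23: (0,12) 1 'e'
  24: (12,2) 2 'eb'
  25: (2,9) 1 'e'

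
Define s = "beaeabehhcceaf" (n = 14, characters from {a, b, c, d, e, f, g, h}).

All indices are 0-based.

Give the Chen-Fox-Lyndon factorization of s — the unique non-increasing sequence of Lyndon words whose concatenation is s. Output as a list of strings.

emit factor 1: 'be' (i=0, period=2)
emit factor 2: 'ae' (i=2, period=2)
emit factor 3: 'abehhcceaf' (i=4, period=10)

["be", "ae", "abehhcceaf"]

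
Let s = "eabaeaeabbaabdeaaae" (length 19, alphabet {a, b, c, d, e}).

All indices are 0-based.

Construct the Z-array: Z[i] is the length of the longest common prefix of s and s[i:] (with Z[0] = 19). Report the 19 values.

Z[0]=19
i=1: fresh scan; Z[1]=0
i=2: fresh scan; Z[2]=0
i=3: fresh scan; Z[3]=0
i=4: fresh scan; Z[4]=2 grow→box=[4,6)
i=5: min(r-i=1, Z[1]=0)=0; Z[5]=0
i=6: fresh scan; Z[6]=3 grow→box=[6,9)
i=7: min(r-i=2, Z[1]=0)=0; Z[7]=0
i=8: min(r-i=1, Z[2]=0)=0; Z[8]=0
i=9: fresh scan; Z[9]=0
i=10: fresh scan; Z[10]=0
i=11: fresh scan; Z[11]=0
i=12: fresh scan; Z[12]=0
i=13: fresh scan; Z[13]=0
i=14: fresh scan; Z[14]=2 grow→box=[14,16)
i=15: min(r-i=1, Z[1]=0)=0; Z[15]=0
i=16: fresh scan; Z[16]=0
i=17: fresh scan; Z[17]=0
i=18: fresh scan; Z[18]=1 grow→box=[18,19)

[19, 0, 0, 0, 2, 0, 3, 0, 0, 0, 0, 0, 0, 0, 2, 0, 0, 0, 1]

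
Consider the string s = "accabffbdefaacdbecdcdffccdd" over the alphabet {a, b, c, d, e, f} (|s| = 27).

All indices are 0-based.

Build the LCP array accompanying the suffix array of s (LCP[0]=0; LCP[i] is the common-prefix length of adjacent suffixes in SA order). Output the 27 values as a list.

sorted suffixes:
  #0 SA[0]=11  'aacdbecdcdffccdd'
  #1 SA[1]=3  'abffbdefaacdbecdcdffccdd'
  #2 SA[2]=0  'accabffbdefaacdbecdcdffccdd'
  #3 SA[3]=12  'acdbecdcdffccdd'
  #4 SA[4]=7  'bdefaacdbecdcdffccdd'
  #5 SA[5]=15  'becdcdffccdd'
  #6 SA[6]=4  'bffbdefaacdbecdcdffccdd'
  #7 SA[7]=2  'cabffbdefaacdbecdcdffccdd'
  #8 SA[8]=1  'ccabffbdefaacdbecdcdffccdd'
  #9 SA[9]=23  'ccdd'
  #10 SA[10]=13  'cdbecdcdffccdd'
  #11 SA[11]=17  'cdcdffccdd'
  #12 SA[12]=24  'cdd'
  #13 SA[13]=19  'cdffccdd'
  #14 SA[14]=26  'd'
  #15 SA[15]=14  'dbecdcdffccdd'
  #16 SA[16]=18  'dcdffccdd'
  #17 SA[17]=25  'dd'
  #18 SA[18]=8  'defaacdbecdcdffccdd'
  #19 SA[19]=20  'dffccdd'
  #20 SA[20]=16  'ecdcdffccdd'
  #21 SA[21]=9  'efaacdbecdcdffccdd'
  #22 SA[22]=10  'faacdbecdcdffccdd'
  #23 SA[23]=6  'fbdefaacdbecdcdffccdd'
  #24 SA[24]=22  'fccdd'
  #25 SA[25]=5  'ffbdefaacdbecdcdffccdd'
  #26 SA[26]=21  'ffccdd'

SA = [11, 3, 0, 12, 7, 15, 4, 2, 1, 23, 13, 17, 24, 19, 26, 14, 18, 25, 8, 20, 16, 9, 10, 6, 22, 5, 21]
i: (SA[i-1],SA[i]) lcp shared
  1: (11,3) 1 'a'
  2: (3,0) 1 'a'
  3: (0,12) 2 'ac'
  4: (12,7) 0 ''
  5: (7,15) 1 'b'
  6: (15,4) 1 'b'
  7: (4,2) 0 ''
  8: (2,1) 1 'c'
  9: (1,23) 2 'cc'
  10: (23,13) 1 'c'
  11: (13,17) 2 'cd'
  12: (17,24) 2 'cd'
  13: (24,19) 2 'cd'
  14: (19,26) 0 ''
  15: (26,14) 1 'd'
  16: (14,18) 1 'd'
  17: (18,25) 1 'd'
  18: (25,8) 1 'd'
  19: (8,20) 1 'd'
  20: (20,16) 0 ''
  21: (16,9) 1 'e'
  22: (9,10) 0 ''
  23: (10,6) 1 'f'
  24: (6,22) 1 'f'
  25: (22,5) 1 'f'
  26: (5,21) 2 'ff'

[0, 1, 1, 2, 0, 1, 1, 0, 1, 2, 1, 2, 2, 2, 0, 1, 1, 1, 1, 1, 0, 1, 0, 1, 1, 1, 2]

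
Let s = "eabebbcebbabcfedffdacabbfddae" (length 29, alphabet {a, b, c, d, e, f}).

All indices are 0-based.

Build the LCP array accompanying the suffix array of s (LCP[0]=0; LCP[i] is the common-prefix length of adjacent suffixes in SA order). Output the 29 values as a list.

[0, 2, 2, 1, 1, 0, 1, 2, 2, 1, 2, 1, 1, 0, 1, 1, 0, 2, 1, 1, 0, 1, 1, 3, 1, 0, 2, 1, 1]

rank | idx | suffix
   0 |  21 | abbfddae
   1 |  10 | abcfedffdacabbfddae
   2 |   1 | abebbcebbabcfedffdacabbfddae
   3 |  19 | acabbfddae
   4 |  27 | ae
   5 |   9 | babcfedffdacabbfddae
   6 |   8 | bbabcfedffdacabbfddae
   7 |   4 | bbcebbabcfedffdacabbfddae
   8 |  22 | bbfddae
   9 |   5 | bcebbabcfedffdacabbfddae
  10 |  11 | bcfedffdacabbfddae
  11 |   2 | bebbcebbabcfedffdacabbfddae
  12 |  23 | bfddae
  13 |  20 | cabbfddae
  14 |   6 | cebbabcfedffdacabbfddae
  15 |  12 | cfedffdacabbfddae
  16 |  18 | dacabbfddae
  17 |  26 | dae
  18 |  25 | ddae
  19 |  15 | dffdacabbfddae
  20 |  28 | e
  21 |   0 | eabebbcebbabcfedffdacabbfddae
  22 |   7 | ebbabcfedffdacabbfddae
  23 |   3 | ebbcebbabcfedffdacabbfddae
  24 |  14 | edffdacabbfddae
  25 |  17 | fdacabbfddae
  26 |  24 | fddae
  27 |  13 | fedffdacabbfddae
  28 |  16 | ffdacabbfddae

SA = [21, 10, 1, 19, 27, 9, 8, 4, 22, 5, 11, 2, 23, 20, 6, 12, 18, 26, 25, 15, 28, 0, 7, 3, 14, 17, 24, 13, 16]
[i] adj suffixes → lcp
  [1] 21/10 → 2 ('ab')
  [2] 10/1 → 2 ('ab')
  [3] 1/19 → 1 ('a')
  [4] 19/27 → 1 ('a')
  [5] 27/9 → 0 ('')
  [6] 9/8 → 1 ('b')
  [7] 8/4 → 2 ('bb')
  [8] 4/22 → 2 ('bb')
  [9] 22/5 → 1 ('b')
  [10] 5/11 → 2 ('bc')
  [11] 11/2 → 1 ('b')
  [12] 2/23 → 1 ('b')
  [13] 23/20 → 0 ('')
  [14] 20/6 → 1 ('c')
  [15] 6/12 → 1 ('c')
  [16] 12/18 → 0 ('')
  [17] 18/26 → 2 ('da')
  [18] 26/25 → 1 ('d')
  [19] 25/15 → 1 ('d')
  [20] 15/28 → 0 ('')
  [21] 28/0 → 1 ('e')
  [22] 0/7 → 1 ('e')
  [23] 7/3 → 3 ('ebb')
  [24] 3/14 → 1 ('e')
  [25] 14/17 → 0 ('')
  [26] 17/24 → 2 ('fd')
  [27] 24/13 → 1 ('f')
  [28] 13/16 → 1 ('f')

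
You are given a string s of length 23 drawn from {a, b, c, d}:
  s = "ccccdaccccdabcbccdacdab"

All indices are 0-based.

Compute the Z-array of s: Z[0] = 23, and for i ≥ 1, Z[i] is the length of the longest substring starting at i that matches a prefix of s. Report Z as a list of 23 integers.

Z[0]=23
i=1: outside box; Z[1]=3 grow→box=[1,4)
i=2: min(r-i=2, Z[1]=3)=2; Z[2]=2
i=3: min(r-i=1, Z[2]=2)=1; Z[3]=1
i=4: outside box; Z[4]=0
i=5: outside box; Z[5]=0
i=6: outside box; Z[6]=6 grow→box=[6,12)
i=7: min(r-i=5, Z[1]=3)=3; Z[7]=3
i=8: min(r-i=4, Z[2]=2)=2; Z[8]=2
i=9: min(r-i=3, Z[3]=1)=1; Z[9]=1
i=10: min(r-i=2, Z[4]=0)=0; Z[10]=0
i=11: min(r-i=1, Z[5]=0)=0; Z[11]=0
i=12: outside box; Z[12]=0
i=13: outside box; Z[13]=1 grow→box=[13,14)
i=14: outside box; Z[14]=0
i=15: outside box; Z[15]=2 grow→box=[15,17)
i=16: min(r-i=1, Z[1]=3)=1; Z[16]=1
i=17: outside box; Z[17]=0
i=18: outside box; Z[18]=0
i=19: outside box; Z[19]=1 grow→box=[19,20)
i=20: outside box; Z[20]=0
i=21: outside box; Z[21]=0
i=22: outside box; Z[22]=0

[23, 3, 2, 1, 0, 0, 6, 3, 2, 1, 0, 0, 0, 1, 0, 2, 1, 0, 0, 1, 0, 0, 0]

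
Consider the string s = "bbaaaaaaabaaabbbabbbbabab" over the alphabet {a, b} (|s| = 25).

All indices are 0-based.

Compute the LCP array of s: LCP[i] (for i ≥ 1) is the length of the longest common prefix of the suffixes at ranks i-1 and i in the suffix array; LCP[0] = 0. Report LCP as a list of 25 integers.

rank→(start, suffix):
  0 → (2, 'aaaaaaabaaabbbabbbbabab')
  1 → (3, 'aaaaaabaaabbbabbbbabab')
  2 → (4, 'aaaaabaaabbbabbbbabab')
  3 → (5, 'aaaabaaabbbabbbbabab')
  4 → (6, 'aaabaaabbbabbbbabab')
  5 → (10, 'aaabbbabbbbabab')
  6 → (7, 'aabaaabbbabbbbabab')
  7 → (11, 'aabbbabbbbabab')
  8 → (23, 'ab')
  9 → (8, 'abaaabbbabbbbabab')
  10 → (21, 'abab')
  11 → (12, 'abbbabbbbabab')
  12 → (16, 'abbbbabab')
  13 → (24, 'b')
  14 → (1, 'baaaaaaabaaabbbabbbbabab')
  15 → (9, 'baaabbbabbbbabab')
  16 → (22, 'bab')
  17 → (20, 'babab')
  18 → (15, 'babbbbabab')
  19 → (0, 'bbaaaaaaabaaabbbabbbbabab')
  20 → (19, 'bbabab')
  21 → (14, 'bbabbbbabab')
  22 → (18, 'bbbabab')
  23 → (13, 'bbbabbbbabab')
  24 → (17, 'bbbbabab')

SA = [2, 3, 4, 5, 6, 10, 7, 11, 23, 8, 21, 12, 16, 24, 1, 9, 22, 20, 15, 0, 19, 14, 18, 13, 17]
[i] adj suffixes → lcp
  [1] 2/3 → 6 ('aaaaaa')
  [2] 3/4 → 5 ('aaaaa')
  [3] 4/5 → 4 ('aaaa')
  [4] 5/6 → 3 ('aaa')
  [5] 6/10 → 4 ('aaab')
  [6] 10/7 → 2 ('aa')
  [7] 7/11 → 3 ('aab')
  [8] 11/23 → 1 ('a')
  [9] 23/8 → 2 ('ab')
  [10] 8/21 → 3 ('aba')
  [11] 21/12 → 2 ('ab')
  [12] 12/16 → 4 ('abbb')
  [13] 16/24 → 0 ('')
  [14] 24/1 → 1 ('b')
  [15] 1/9 → 4 ('baaa')
  [16] 9/22 → 2 ('ba')
  [17] 22/20 → 3 ('bab')
  [18] 20/15 → 3 ('bab')
  [19] 15/0 → 1 ('b')
  [20] 0/19 → 3 ('bba')
  [21] 19/14 → 4 ('bbab')
  [22] 14/18 → 2 ('bb')
  [23] 18/13 → 5 ('bbbab')
  [24] 13/17 → 3 ('bbb')

[0, 6, 5, 4, 3, 4, 2, 3, 1, 2, 3, 2, 4, 0, 1, 4, 2, 3, 3, 1, 3, 4, 2, 5, 3]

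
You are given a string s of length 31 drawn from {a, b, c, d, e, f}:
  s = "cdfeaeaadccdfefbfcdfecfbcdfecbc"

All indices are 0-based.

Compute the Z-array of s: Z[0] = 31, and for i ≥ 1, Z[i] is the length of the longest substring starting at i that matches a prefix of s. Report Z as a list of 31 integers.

[31, 0, 0, 0, 0, 0, 0, 0, 0, 1, 4, 0, 0, 0, 0, 0, 0, 4, 0, 0, 0, 1, 0, 0, 4, 0, 0, 0, 1, 0, 1]

Z[0]=31
i=1: fresh scan; Z[1]=0
i=2: fresh scan; Z[2]=0
i=3: fresh scan; Z[3]=0
i=4: fresh scan; Z[4]=0
i=5: fresh scan; Z[5]=0
i=6: fresh scan; Z[6]=0
i=7: fresh scan; Z[7]=0
i=8: fresh scan; Z[8]=0
i=9: fresh scan; Z[9]=1 grow→box=[9,10)
i=10: fresh scan; Z[10]=4 grow→box=[10,14)
i=11: min(r-i=3, Z[1]=0)=0; Z[11]=0
i=12: min(r-i=2, Z[2]=0)=0; Z[12]=0
i=13: min(r-i=1, Z[3]=0)=0; Z[13]=0
i=14: fresh scan; Z[14]=0
i=15: fresh scan; Z[15]=0
i=16: fresh scan; Z[16]=0
i=17: fresh scan; Z[17]=4 grow→box=[17,21)
i=18: min(r-i=3, Z[1]=0)=0; Z[18]=0
i=19: min(r-i=2, Z[2]=0)=0; Z[19]=0
i=20: min(r-i=1, Z[3]=0)=0; Z[20]=0
i=21: fresh scan; Z[21]=1 grow→box=[21,22)
i=22: fresh scan; Z[22]=0
i=23: fresh scan; Z[23]=0
i=24: fresh scan; Z[24]=4 grow→box=[24,28)
i=25: min(r-i=3, Z[1]=0)=0; Z[25]=0
i=26: min(r-i=2, Z[2]=0)=0; Z[26]=0
i=27: min(r-i=1, Z[3]=0)=0; Z[27]=0
i=28: fresh scan; Z[28]=1 grow→box=[28,29)
i=29: fresh scan; Z[29]=0
i=30: fresh scan; Z[30]=1 grow→box=[30,31)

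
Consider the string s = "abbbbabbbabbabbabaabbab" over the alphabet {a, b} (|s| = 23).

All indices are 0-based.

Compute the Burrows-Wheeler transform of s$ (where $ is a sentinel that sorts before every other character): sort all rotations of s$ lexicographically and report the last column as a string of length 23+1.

rank  rotation                  last
    0  $abbbbabbbabbabbabaabbab  b
    1  aabbab$abbbbabbbabbabbab  b
    2  ab$abbbbabbbabbabbabaabb  b
    3  abaabbab$abbbbabbbabbabb  b
    4  abbab$abbbbabbbabbabbaba  a
    5  abbabaabbab$abbbbabbbabb  b
    6  abbabbabaabbab$abbbbabbb  b
    7  abbbabbabbabaabbab$abbbb  b
    8  abbbbabbbabbabbabaabbab$  $
    9  b$abbbbabbbabbabbabaabba  a
   10  baabbab$abbbbabbbabbabba  a
   11  bab$abbbbabbbabbabbabaab  b
   12  babaabbab$abbbbabbbabbab  b
   13  babbabaabbab$abbbbabbbab  b
   14  babbabbabaabbab$abbbbabb  b
   15  babbbabbabbabaabbab$abbb  b
   16  bbab$abbbbabbbabbabbabaa  a
   17  bbabaabbab$abbbbabbbabba  a
   18  bbabbabaabbab$abbbbabbba  a
   19  bbabbabbabaabbab$abbbbab  b
   20  bbabbbabbabbabaabbab$abb  b
   21  bbbabbabbabaabbab$abbbba  a
   22  bbbabbbabbabbabaabbab$ab  b
   23  bbbbabbbabbabbabaabbab$a  a

bbbbabbb$aabbbbbaaabbaba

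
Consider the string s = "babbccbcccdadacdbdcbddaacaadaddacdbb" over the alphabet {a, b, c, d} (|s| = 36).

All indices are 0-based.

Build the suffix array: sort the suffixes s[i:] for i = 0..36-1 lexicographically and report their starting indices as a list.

[22, 25, 1, 23, 31, 13, 11, 26, 28, 35, 0, 34, 2, 3, 6, 16, 19, 24, 5, 18, 4, 7, 8, 9, 32, 14, 21, 30, 12, 10, 27, 33, 15, 17, 20, 29]

rank | idx | suffix
   0 |  22 | aacaadaddacdbb
   1 |  25 | aadaddacdbb
   2 |   1 | abbccbcccdadacdbdcbddaacaadaddacdbb
   3 |  23 | acaadaddacdbb
   4 |  31 | acdbb
   5 |  13 | acdbdcbddaacaadaddacdbb
   6 |  11 | adacdbdcbddaacaadaddacdbb
   7 |  26 | adaddacdbb
   8 |  28 | addacdbb
   9 |  35 | b
  10 |   0 | babbccbcccdadacdbdcbddaacaadaddacdbb
  11 |  34 | bb
  12 |   2 | bbccbcccdadacdbdcbddaacaadaddacdbb
  13 |   3 | bccbcccdadacdbdcbddaacaadaddacdbb
  14 |   6 | bcccdadacdbdcbddaacaadaddacdbb
  15 |  16 | bdcbddaacaadaddacdbb
  16 |  19 | bddaacaadaddacdbb
  17 |  24 | caadaddacdbb
  18 |   5 | cbcccdadacdbdcbddaacaadaddacdbb
  19 |  18 | cbddaacaadaddacdbb
  20 |   4 | ccbcccdadacdbdcbddaacaadaddacdbb
  21 |   7 | cccdadacdbdcbddaacaadaddacdbb
  22 |   8 | ccdadacdbdcbddaacaadaddacdbb
  23 |   9 | cdadacdbdcbddaacaadaddacdbb
  24 |  32 | cdbb
  25 |  14 | cdbdcbddaacaadaddacdbb
  26 |  21 | daacaadaddacdbb
  27 |  30 | dacdbb
  28 |  12 | dacdbdcbddaacaadaddacdbb
  29 |  10 | dadacdbdcbddaacaadaddacdbb
  30 |  27 | daddacdbb
  31 |  33 | dbb
  32 |  15 | dbdcbddaacaadaddacdbb
  33 |  17 | dcbddaacaadaddacdbb
  34 |  20 | ddaacaadaddacdbb
  35 |  29 | ddacdbb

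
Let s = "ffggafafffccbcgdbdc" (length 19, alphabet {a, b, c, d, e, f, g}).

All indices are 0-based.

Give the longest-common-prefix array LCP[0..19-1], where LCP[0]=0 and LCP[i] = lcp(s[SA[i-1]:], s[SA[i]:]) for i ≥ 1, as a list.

rank | idx | suffix
   0 |   4 | afafffccbcgdbdc
   1 |   6 | afffccbcgdbdc
   2 |  12 | bcgdbdc
   3 |  16 | bdc
   4 |  18 | c
   5 |  11 | cbcgdbdc
   6 |  10 | ccbcgdbdc
   7 |  13 | cgdbdc
   8 |  15 | dbdc
   9 |  17 | dc
  10 |   5 | fafffccbcgdbdc
  11 |   9 | fccbcgdbdc
  12 |   8 | ffccbcgdbdc
  13 |   7 | fffccbcgdbdc
  14 |   0 | ffggafafffccbcgdbdc
  15 |   1 | fggafafffccbcgdbdc
  16 |   3 | gafafffccbcgdbdc
  17 |  14 | gdbdc
  18 |   2 | ggafafffccbcgdbdc

SA = [4, 6, 12, 16, 18, 11, 10, 13, 15, 17, 5, 9, 8, 7, 0, 1, 3, 14, 2]
rank  pair      lcp
   1  s[4:],s[6:]  2  'af'
   2  s[6:],s[12:]  0  ''
   3  s[12:],s[16:]  1  'b'
   4  s[16:],s[18:]  0  ''
   5  s[18:],s[11:]  1  'c'
   6  s[11:],s[10:]  1  'c'
   7  s[10:],s[13:]  1  'c'
   8  s[13:],s[15:]  0  ''
   9  s[15:],s[17:]  1  'd'
  10  s[17:],s[5:]  0  ''
  11  s[5:],s[9:]  1  'f'
  12  s[9:],s[8:]  1  'f'
  13  s[8:],s[7:]  2  'ff'
  14  s[7:],s[0:]  2  'ff'
  15  s[0:],s[1:]  1  'f'
  16  s[1:],s[3:]  0  ''
  17  s[3:],s[14:]  1  'g'
  18  s[14:],s[2:]  1  'g'

[0, 2, 0, 1, 0, 1, 1, 1, 0, 1, 0, 1, 1, 2, 2, 1, 0, 1, 1]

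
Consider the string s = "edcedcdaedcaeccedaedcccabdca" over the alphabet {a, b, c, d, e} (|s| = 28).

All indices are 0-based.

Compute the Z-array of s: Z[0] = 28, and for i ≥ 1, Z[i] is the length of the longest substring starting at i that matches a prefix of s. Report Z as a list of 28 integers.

[28, 0, 0, 3, 0, 0, 0, 0, 3, 0, 0, 0, 1, 0, 0, 2, 0, 0, 3, 0, 0, 0, 0, 0, 0, 0, 0, 0]

Z[0]=28
i=1: fresh scan; Z[1]=0
i=2: fresh scan; Z[2]=0
i=3: fresh scan; Z[3]=3 grow→box=[3,6)
i=4: min(r-i=2, Z[1]=0)=0; Z[4]=0
i=5: min(r-i=1, Z[2]=0)=0; Z[5]=0
i=6: fresh scan; Z[6]=0
i=7: fresh scan; Z[7]=0
i=8: fresh scan; Z[8]=3 grow→box=[8,11)
i=9: min(r-i=2, Z[1]=0)=0; Z[9]=0
i=10: min(r-i=1, Z[2]=0)=0; Z[10]=0
i=11: fresh scan; Z[11]=0
i=12: fresh scan; Z[12]=1 grow→box=[12,13)
i=13: fresh scan; Z[13]=0
i=14: fresh scan; Z[14]=0
i=15: fresh scan; Z[15]=2 grow→box=[15,17)
i=16: min(r-i=1, Z[1]=0)=0; Z[16]=0
i=17: fresh scan; Z[17]=0
i=18: fresh scan; Z[18]=3 grow→box=[18,21)
i=19: min(r-i=2, Z[1]=0)=0; Z[19]=0
i=20: min(r-i=1, Z[2]=0)=0; Z[20]=0
i=21: fresh scan; Z[21]=0
i=22: fresh scan; Z[22]=0
i=23: fresh scan; Z[23]=0
i=24: fresh scan; Z[24]=0
i=25: fresh scan; Z[25]=0
i=26: fresh scan; Z[26]=0
i=27: fresh scan; Z[27]=0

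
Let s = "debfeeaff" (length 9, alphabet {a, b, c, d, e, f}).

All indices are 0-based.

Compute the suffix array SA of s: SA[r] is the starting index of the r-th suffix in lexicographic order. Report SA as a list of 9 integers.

rank | idx | suffix
   0 |   6 | aff
   1 |   2 | bfeeaff
   2 |   0 | debfeeaff
   3 |   5 | eaff
   4 |   1 | ebfeeaff
   5 |   4 | eeaff
   6 |   8 | f
   7 |   3 | feeaff
   8 |   7 | ff

[6, 2, 0, 5, 1, 4, 8, 3, 7]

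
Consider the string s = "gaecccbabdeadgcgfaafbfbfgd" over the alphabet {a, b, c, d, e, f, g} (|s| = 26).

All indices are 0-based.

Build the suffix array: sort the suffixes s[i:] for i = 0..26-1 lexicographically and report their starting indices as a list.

rank→(start, suffix):
  0 → (17, 'aafbfbfgd')
  1 → (7, 'abdeadgcgfaafbfbfgd')
  2 → (11, 'adgcgfaafbfbfgd')
  3 → (1, 'aecccbabdeadgcgfaafbfbfgd')
  4 → (18, 'afbfbfgd')
  5 → (6, 'babdeadgcgfaafbfbfgd')
  6 → (8, 'bdeadgcgfaafbfbfgd')
  7 → (20, 'bfbfgd')
  8 → (22, 'bfgd')
  9 → (5, 'cbabdeadgcgfaafbfbfgd')
  10 → (4, 'ccbabdeadgcgfaafbfbfgd')
  11 → (3, 'cccbabdeadgcgfaafbfbfgd')
  12 → (14, 'cgfaafbfbfgd')
  13 → (25, 'd')
  14 → (9, 'deadgcgfaafbfbfgd')
  15 → (12, 'dgcgfaafbfbfgd')
  16 → (10, 'eadgcgfaafbfbfgd')
  17 → (2, 'ecccbabdeadgcgfaafbfbfgd')
  18 → (16, 'faafbfbfgd')
  19 → (19, 'fbfbfgd')
  20 → (21, 'fbfgd')
  21 → (23, 'fgd')
  22 → (0, 'gaecccbabdeadgcgfaafbfbfgd')
  23 → (13, 'gcgfaafbfbfgd')
  24 → (24, 'gd')
  25 → (15, 'gfaafbfbfgd')

[17, 7, 11, 1, 18, 6, 8, 20, 22, 5, 4, 3, 14, 25, 9, 12, 10, 2, 16, 19, 21, 23, 0, 13, 24, 15]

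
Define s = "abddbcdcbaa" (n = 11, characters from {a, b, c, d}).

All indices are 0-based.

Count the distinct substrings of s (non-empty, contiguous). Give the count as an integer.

59

rank→(start, suffix):
  0 → (10, 'a')
  1 → (9, 'aa')
  2 → (0, 'abddbcdcbaa')
  3 → (8, 'baa')
  4 → (4, 'bcdcbaa')
  5 → (1, 'bddbcdcbaa')
  6 → (7, 'cbaa')
  7 → (5, 'cdcbaa')
  8 → (3, 'dbcdcbaa')
  9 → (6, 'dcbaa')
  10 → (2, 'ddbcdcbaa')

SA = [10, 9, 0, 8, 4, 1, 7, 5, 3, 6, 2]
rank  pair      lcp
   1  s[10:],s[9:]  1  'a'
   2  s[9:],s[0:]  1  'a'
   3  s[0:],s[8:]  0  ''
   4  s[8:],s[4:]  1  'b'
   5  s[4:],s[1:]  1  'b'
   6  s[1:],s[7:]  0  ''
   7  s[7:],s[5:]  1  'c'
   8  s[5:],s[3:]  0  ''
   9  s[3:],s[6:]  1  'd'
  10  s[6:],s[2:]  1  'd'

n(n+1)/2 = 11·12/2 = 66
Σ LCP = 0 + 1 + 1 + 0 + 1 + 1 + 0 + 1 + 0 + 1 + 1 = 7
distinct = 66 − 7 = 59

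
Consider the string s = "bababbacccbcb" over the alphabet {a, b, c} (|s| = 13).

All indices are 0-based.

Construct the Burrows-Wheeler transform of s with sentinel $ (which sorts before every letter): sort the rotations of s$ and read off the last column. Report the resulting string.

bbbbc$abacbcca

rank  rotation        last
    0  $bababbacccbcb  b
    1  ababbacccbcb$b  b
    2  abbacccbcb$bab  b
    3  acccbcb$bababb  b
    4  b$bababbacccbc  c
    5  bababbacccbcb$  $
    6  babbacccbcb$ba  a
    7  bacccbcb$babab  b
    8  bbacccbcb$baba  a
    9  bcb$bababbaccc  c
   10  cb$bababbacccb  b
   11  cbcb$bababbacc  c
   12  ccbcb$bababbac  c
   13  cccbcb$bababba  a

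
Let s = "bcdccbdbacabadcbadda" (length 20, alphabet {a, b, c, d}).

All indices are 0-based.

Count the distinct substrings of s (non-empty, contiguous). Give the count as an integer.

sorted suffixes:
  #0 SA[0]=19  'a'
  #1 SA[1]=10  'abadcbadda'
  #2 SA[2]=8  'acabadcbadda'
  #3 SA[3]=12  'adcbadda'
  #4 SA[4]=16  'adda'
  #5 SA[5]=7  'bacabadcbadda'
  #6 SA[6]=11  'badcbadda'
  #7 SA[7]=15  'badda'
  #8 SA[8]=0  'bcdccbdbacabadcbadda'
  #9 SA[9]=5  'bdbacabadcbadda'
  #10 SA[10]=9  'cabadcbadda'
  #11 SA[11]=14  'cbadda'
  #12 SA[12]=4  'cbdbacabadcbadda'
  #13 SA[13]=3  'ccbdbacabadcbadda'
  #14 SA[14]=1  'cdccbdbacabadcbadda'
  #15 SA[15]=18  'da'
  #16 SA[16]=6  'dbacabadcbadda'
  #17 SA[17]=13  'dcbadda'
  #18 SA[18]=2  'dccbdbacabadcbadda'
  #19 SA[19]=17  'dda'

SA = [19, 10, 8, 12, 16, 7, 11, 15, 0, 5, 9, 14, 4, 3, 1, 18, 6, 13, 2, 17]
[i] adj suffixes → lcp
  [1] 19/10 → 1 ('a')
  [2] 10/8 → 1 ('a')
  [3] 8/12 → 1 ('a')
  [4] 12/16 → 2 ('ad')
  [5] 16/7 → 0 ('')
  [6] 7/11 → 2 ('ba')
  [7] 11/15 → 3 ('bad')
  [8] 15/0 → 1 ('b')
  [9] 0/5 → 1 ('b')
  [10] 5/9 → 0 ('')
  [11] 9/14 → 1 ('c')
  [12] 14/4 → 2 ('cb')
  [13] 4/3 → 1 ('c')
  [14] 3/1 → 1 ('c')
  [15] 1/18 → 0 ('')
  [16] 18/6 → 1 ('d')
  [17] 6/13 → 1 ('d')
  [18] 13/2 → 2 ('dc')
  [19] 2/17 → 1 ('d')

n(n+1)/2 = 20·21/2 = 210
Σ LCP = 0 + 1 + 1 + 1 + 2 + 0 + 2 + 3 + 1 + 1 + 0 + 1 + 2 + 1 + 1 + 0 + 1 + 1 + 2 + 1 = 22
distinct = 210 − 22 = 188

188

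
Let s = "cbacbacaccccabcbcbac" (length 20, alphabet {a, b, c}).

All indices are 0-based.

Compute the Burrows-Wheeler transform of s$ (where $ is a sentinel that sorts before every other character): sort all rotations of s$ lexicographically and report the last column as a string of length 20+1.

rank  rotation               last
    0  $cbacbacaccccabcbcbac  c
    1  abcbcbac$cbacbacacccc  c
    2  ac$cbacbacaccccabcbcb  b
    3  acaccccabcbcbac$cbacb  b
    4  acbacaccccabcbcbac$cb  b
    5  accccabcbcbac$cbacbac  c
    6  bac$cbacbacaccccabcbc  c
    7  bacaccccabcbcbac$cbac  c
    8  bacbacaccccabcbcbac$c  c
    9  bcbac$cbacbacaccccabc  c
   10  bcbcbac$cbacbacacccca  a
   11  c$cbacbacaccccabcbcba  a
   12  cabcbcbac$cbacbacaccc  c
   13  caccccabcbcbac$cbacba  a
   14  cbac$cbacbacaccccabcb  b
   15  cbacaccccabcbcbac$cba  a
   16  cbacbacaccccabcbcbac$  $
   17  cbcbac$cbacbacaccccab  b
   18  ccabcbcbac$cbacbacacc  c
   19  cccabcbcbac$cbacbacac  c
   20  ccccabcbcbac$cbacbaca  a

ccbbbcccccaacaba$bcca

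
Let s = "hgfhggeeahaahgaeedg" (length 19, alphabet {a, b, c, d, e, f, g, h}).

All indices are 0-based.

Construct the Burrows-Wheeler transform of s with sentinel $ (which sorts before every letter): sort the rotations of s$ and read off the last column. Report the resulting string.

ghgeaeeegagdhghhaa$f

rank  rotation              last
    0  $hgfhggeeahaahgaeedg  g
    1  aahgaeedg$hgfhggeeah  h
    2  aeedg$hgfhggeeahaahg  g
    3  ahaahgaeedg$hgfhggee  e
    4  ahgaeedg$hgfhggeeaha  a
    5  dg$hgfhggeeahaahgaee  e
    6  eahaahgaeedg$hgfhgge  e
    7  edg$hgfhggeeahaahgae  e
    8  eeahaahgaeedg$hgfhgg  g
    9  eedg$hgfhggeeahaahga  a
   10  fhggeeahaahgaeedg$hg  g
   11  g$hgfhggeeahaahgaeed  d
   12  gaeedg$hgfhggeeahaah  h
   13  geeahaahgaeedg$hgfhg  g
   14  gfhggeeahaahgaeedg$h  h
   15  ggeeahaahgaeedg$hgfh  h
   16  haahgaeedg$hgfhggeea  a
   17  hgaeedg$hgfhggeeahaa  a
   18  hgfhggeeahaahgaeedg$  $
   19  hggeeahaahgaeedg$hgf  f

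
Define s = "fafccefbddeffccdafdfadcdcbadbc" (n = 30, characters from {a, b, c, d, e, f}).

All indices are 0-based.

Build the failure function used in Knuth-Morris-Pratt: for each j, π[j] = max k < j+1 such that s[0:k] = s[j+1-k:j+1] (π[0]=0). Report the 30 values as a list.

[0, 0, 1, 0, 0, 0, 1, 0, 0, 0, 0, 1, 1, 0, 0, 0, 0, 1, 0, 1, 2, 0, 0, 0, 0, 0, 0, 0, 0, 0]

π[0] = 0
j=1 s[j]='a': π[1]=0 (border '')
j=2 s[j]='f': π[2]=1 (border 'f')
j=3 s[j]='c': k: 1→0; π[3]=0 (border '')
j=4 s[j]='c': π[4]=0 (border '')
j=5 s[j]='e': π[5]=0 (border '')
j=6 s[j]='f': π[6]=1 (border 'f')
j=7 s[j]='b': k: 1→0; π[7]=0 (border '')
j=8 s[j]='d': π[8]=0 (border '')
j=9 s[j]='d': π[9]=0 (border '')
j=10 s[j]='e': π[10]=0 (border '')
j=11 s[j]='f': π[11]=1 (border 'f')
j=12 s[j]='f': k: 1→0; π[12]=1 (border 'f')
j=13 s[j]='c': k: 1→0; π[13]=0 (border '')
j=14 s[j]='c': π[14]=0 (border '')
j=15 s[j]='d': π[15]=0 (border '')
j=16 s[j]='a': π[16]=0 (border '')
j=17 s[j]='f': π[17]=1 (border 'f')
j=18 s[j]='d': k: 1→0; π[18]=0 (border '')
j=19 s[j]='f': π[19]=1 (border 'f')
j=20 s[j]='a': π[20]=2 (border 'fa')
j=21 s[j]='d': k: 2→0; π[21]=0 (border '')
j=22 s[j]='c': π[22]=0 (border '')
j=23 s[j]='d': π[23]=0 (border '')
j=24 s[j]='c': π[24]=0 (border '')
j=25 s[j]='b': π[25]=0 (border '')
j=26 s[j]='a': π[26]=0 (border '')
j=27 s[j]='d': π[27]=0 (border '')
j=28 s[j]='b': π[28]=0 (border '')
j=29 s[j]='c': π[29]=0 (border '')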